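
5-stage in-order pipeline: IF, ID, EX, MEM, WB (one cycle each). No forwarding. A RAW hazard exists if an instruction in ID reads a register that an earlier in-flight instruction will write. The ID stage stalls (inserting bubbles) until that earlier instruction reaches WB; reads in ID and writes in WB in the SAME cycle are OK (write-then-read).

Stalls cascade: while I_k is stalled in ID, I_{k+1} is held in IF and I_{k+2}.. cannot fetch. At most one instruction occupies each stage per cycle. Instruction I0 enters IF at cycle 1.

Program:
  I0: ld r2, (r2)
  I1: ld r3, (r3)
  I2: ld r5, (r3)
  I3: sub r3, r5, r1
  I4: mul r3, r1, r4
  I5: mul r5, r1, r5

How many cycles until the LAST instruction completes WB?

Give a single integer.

Answer: 14

Derivation:
I0 ld r2 <- r2: IF@1 ID@2 stall=0 (-) EX@3 MEM@4 WB@5
I1 ld r3 <- r3: IF@2 ID@3 stall=0 (-) EX@4 MEM@5 WB@6
I2 ld r5 <- r3: IF@3 ID@4 stall=2 (RAW on I1.r3 (WB@6)) EX@7 MEM@8 WB@9
I3 sub r3 <- r5,r1: IF@4 ID@7 stall=2 (RAW on I2.r5 (WB@9)) EX@10 MEM@11 WB@12
I4 mul r3 <- r1,r4: IF@7 ID@10 stall=0 (-) EX@11 MEM@12 WB@13
I5 mul r5 <- r1,r5: IF@10 ID@11 stall=0 (-) EX@12 MEM@13 WB@14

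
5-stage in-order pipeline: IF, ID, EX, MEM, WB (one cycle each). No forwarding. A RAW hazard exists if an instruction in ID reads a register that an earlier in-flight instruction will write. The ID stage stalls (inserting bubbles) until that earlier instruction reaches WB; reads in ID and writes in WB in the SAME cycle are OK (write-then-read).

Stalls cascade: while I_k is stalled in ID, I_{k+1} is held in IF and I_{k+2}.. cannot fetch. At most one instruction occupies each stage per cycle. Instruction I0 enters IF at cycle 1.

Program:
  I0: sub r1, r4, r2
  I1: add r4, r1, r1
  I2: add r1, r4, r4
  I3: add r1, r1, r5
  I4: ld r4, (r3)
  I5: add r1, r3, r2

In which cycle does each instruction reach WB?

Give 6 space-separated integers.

Answer: 5 8 11 14 15 16

Derivation:
I0 sub r1 <- r4,r2: IF@1 ID@2 stall=0 (-) EX@3 MEM@4 WB@5
I1 add r4 <- r1,r1: IF@2 ID@3 stall=2 (RAW on I0.r1 (WB@5)) EX@6 MEM@7 WB@8
I2 add r1 <- r4,r4: IF@3 ID@6 stall=2 (RAW on I1.r4 (WB@8)) EX@9 MEM@10 WB@11
I3 add r1 <- r1,r5: IF@6 ID@9 stall=2 (RAW on I2.r1 (WB@11)) EX@12 MEM@13 WB@14
I4 ld r4 <- r3: IF@9 ID@12 stall=0 (-) EX@13 MEM@14 WB@15
I5 add r1 <- r3,r2: IF@12 ID@13 stall=0 (-) EX@14 MEM@15 WB@16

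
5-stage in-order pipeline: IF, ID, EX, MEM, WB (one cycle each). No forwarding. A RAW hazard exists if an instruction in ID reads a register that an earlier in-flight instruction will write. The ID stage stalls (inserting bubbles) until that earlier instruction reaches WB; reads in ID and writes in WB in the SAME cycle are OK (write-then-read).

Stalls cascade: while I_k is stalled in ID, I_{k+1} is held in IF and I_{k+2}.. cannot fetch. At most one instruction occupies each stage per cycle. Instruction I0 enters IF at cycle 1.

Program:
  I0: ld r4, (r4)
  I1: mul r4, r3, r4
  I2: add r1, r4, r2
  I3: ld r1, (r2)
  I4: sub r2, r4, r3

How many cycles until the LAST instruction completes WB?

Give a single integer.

Answer: 13

Derivation:
I0 ld r4 <- r4: IF@1 ID@2 stall=0 (-) EX@3 MEM@4 WB@5
I1 mul r4 <- r3,r4: IF@2 ID@3 stall=2 (RAW on I0.r4 (WB@5)) EX@6 MEM@7 WB@8
I2 add r1 <- r4,r2: IF@3 ID@6 stall=2 (RAW on I1.r4 (WB@8)) EX@9 MEM@10 WB@11
I3 ld r1 <- r2: IF@6 ID@9 stall=0 (-) EX@10 MEM@11 WB@12
I4 sub r2 <- r4,r3: IF@9 ID@10 stall=0 (-) EX@11 MEM@12 WB@13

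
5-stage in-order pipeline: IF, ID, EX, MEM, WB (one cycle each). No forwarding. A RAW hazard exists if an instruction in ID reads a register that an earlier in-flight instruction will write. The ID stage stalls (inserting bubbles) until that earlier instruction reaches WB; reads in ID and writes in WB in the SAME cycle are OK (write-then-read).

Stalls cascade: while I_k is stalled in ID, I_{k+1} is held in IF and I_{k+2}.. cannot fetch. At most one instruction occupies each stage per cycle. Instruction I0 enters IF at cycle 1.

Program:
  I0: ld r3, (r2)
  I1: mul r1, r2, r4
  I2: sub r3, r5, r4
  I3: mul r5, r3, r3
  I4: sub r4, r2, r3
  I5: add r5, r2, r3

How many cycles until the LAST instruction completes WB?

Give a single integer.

I0 ld r3 <- r2: IF@1 ID@2 stall=0 (-) EX@3 MEM@4 WB@5
I1 mul r1 <- r2,r4: IF@2 ID@3 stall=0 (-) EX@4 MEM@5 WB@6
I2 sub r3 <- r5,r4: IF@3 ID@4 stall=0 (-) EX@5 MEM@6 WB@7
I3 mul r5 <- r3,r3: IF@4 ID@5 stall=2 (RAW on I2.r3 (WB@7)) EX@8 MEM@9 WB@10
I4 sub r4 <- r2,r3: IF@5 ID@8 stall=0 (-) EX@9 MEM@10 WB@11
I5 add r5 <- r2,r3: IF@8 ID@9 stall=0 (-) EX@10 MEM@11 WB@12

Answer: 12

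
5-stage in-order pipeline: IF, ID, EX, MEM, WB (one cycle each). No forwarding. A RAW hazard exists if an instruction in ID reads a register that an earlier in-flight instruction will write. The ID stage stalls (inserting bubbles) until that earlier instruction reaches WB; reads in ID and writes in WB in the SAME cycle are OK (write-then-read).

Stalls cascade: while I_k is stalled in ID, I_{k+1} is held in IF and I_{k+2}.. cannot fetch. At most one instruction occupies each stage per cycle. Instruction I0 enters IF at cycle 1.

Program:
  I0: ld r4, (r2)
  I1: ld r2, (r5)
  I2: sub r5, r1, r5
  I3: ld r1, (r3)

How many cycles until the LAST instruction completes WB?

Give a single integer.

Answer: 8

Derivation:
I0 ld r4 <- r2: IF@1 ID@2 stall=0 (-) EX@3 MEM@4 WB@5
I1 ld r2 <- r5: IF@2 ID@3 stall=0 (-) EX@4 MEM@5 WB@6
I2 sub r5 <- r1,r5: IF@3 ID@4 stall=0 (-) EX@5 MEM@6 WB@7
I3 ld r1 <- r3: IF@4 ID@5 stall=0 (-) EX@6 MEM@7 WB@8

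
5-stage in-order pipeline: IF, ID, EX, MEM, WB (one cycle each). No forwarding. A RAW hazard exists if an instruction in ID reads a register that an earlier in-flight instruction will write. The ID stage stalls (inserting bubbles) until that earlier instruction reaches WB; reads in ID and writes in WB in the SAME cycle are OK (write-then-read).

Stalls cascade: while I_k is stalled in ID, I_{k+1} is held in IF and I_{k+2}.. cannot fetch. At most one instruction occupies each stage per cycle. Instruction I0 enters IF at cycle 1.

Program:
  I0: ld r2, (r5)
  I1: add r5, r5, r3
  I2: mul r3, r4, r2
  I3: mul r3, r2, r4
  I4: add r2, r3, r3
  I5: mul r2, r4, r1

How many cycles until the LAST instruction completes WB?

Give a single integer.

Answer: 13

Derivation:
I0 ld r2 <- r5: IF@1 ID@2 stall=0 (-) EX@3 MEM@4 WB@5
I1 add r5 <- r5,r3: IF@2 ID@3 stall=0 (-) EX@4 MEM@5 WB@6
I2 mul r3 <- r4,r2: IF@3 ID@4 stall=1 (RAW on I0.r2 (WB@5)) EX@6 MEM@7 WB@8
I3 mul r3 <- r2,r4: IF@4 ID@6 stall=0 (-) EX@7 MEM@8 WB@9
I4 add r2 <- r3,r3: IF@6 ID@7 stall=2 (RAW on I3.r3 (WB@9)) EX@10 MEM@11 WB@12
I5 mul r2 <- r4,r1: IF@7 ID@10 stall=0 (-) EX@11 MEM@12 WB@13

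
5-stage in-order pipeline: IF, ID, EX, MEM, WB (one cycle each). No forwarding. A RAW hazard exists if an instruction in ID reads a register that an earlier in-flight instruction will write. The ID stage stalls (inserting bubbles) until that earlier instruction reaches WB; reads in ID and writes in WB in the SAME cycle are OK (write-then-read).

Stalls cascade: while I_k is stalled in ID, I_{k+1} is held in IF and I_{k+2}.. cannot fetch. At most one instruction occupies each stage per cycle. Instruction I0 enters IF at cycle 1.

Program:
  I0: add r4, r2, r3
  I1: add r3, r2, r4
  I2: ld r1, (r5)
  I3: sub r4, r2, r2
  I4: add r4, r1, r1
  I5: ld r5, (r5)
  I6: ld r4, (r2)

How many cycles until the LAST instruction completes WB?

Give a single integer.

Answer: 14

Derivation:
I0 add r4 <- r2,r3: IF@1 ID@2 stall=0 (-) EX@3 MEM@4 WB@5
I1 add r3 <- r2,r4: IF@2 ID@3 stall=2 (RAW on I0.r4 (WB@5)) EX@6 MEM@7 WB@8
I2 ld r1 <- r5: IF@3 ID@6 stall=0 (-) EX@7 MEM@8 WB@9
I3 sub r4 <- r2,r2: IF@6 ID@7 stall=0 (-) EX@8 MEM@9 WB@10
I4 add r4 <- r1,r1: IF@7 ID@8 stall=1 (RAW on I2.r1 (WB@9)) EX@10 MEM@11 WB@12
I5 ld r5 <- r5: IF@8 ID@10 stall=0 (-) EX@11 MEM@12 WB@13
I6 ld r4 <- r2: IF@10 ID@11 stall=0 (-) EX@12 MEM@13 WB@14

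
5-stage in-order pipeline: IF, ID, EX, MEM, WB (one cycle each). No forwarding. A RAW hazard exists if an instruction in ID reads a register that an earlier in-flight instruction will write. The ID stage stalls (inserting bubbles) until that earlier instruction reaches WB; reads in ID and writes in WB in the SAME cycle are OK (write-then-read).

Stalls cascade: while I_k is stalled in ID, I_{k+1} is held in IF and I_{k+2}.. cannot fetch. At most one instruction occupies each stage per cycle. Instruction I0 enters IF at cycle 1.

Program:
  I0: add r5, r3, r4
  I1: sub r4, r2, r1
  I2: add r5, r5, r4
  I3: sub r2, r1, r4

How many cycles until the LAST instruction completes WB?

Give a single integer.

I0 add r5 <- r3,r4: IF@1 ID@2 stall=0 (-) EX@3 MEM@4 WB@5
I1 sub r4 <- r2,r1: IF@2 ID@3 stall=0 (-) EX@4 MEM@5 WB@6
I2 add r5 <- r5,r4: IF@3 ID@4 stall=2 (RAW on I1.r4 (WB@6)) EX@7 MEM@8 WB@9
I3 sub r2 <- r1,r4: IF@4 ID@7 stall=0 (-) EX@8 MEM@9 WB@10

Answer: 10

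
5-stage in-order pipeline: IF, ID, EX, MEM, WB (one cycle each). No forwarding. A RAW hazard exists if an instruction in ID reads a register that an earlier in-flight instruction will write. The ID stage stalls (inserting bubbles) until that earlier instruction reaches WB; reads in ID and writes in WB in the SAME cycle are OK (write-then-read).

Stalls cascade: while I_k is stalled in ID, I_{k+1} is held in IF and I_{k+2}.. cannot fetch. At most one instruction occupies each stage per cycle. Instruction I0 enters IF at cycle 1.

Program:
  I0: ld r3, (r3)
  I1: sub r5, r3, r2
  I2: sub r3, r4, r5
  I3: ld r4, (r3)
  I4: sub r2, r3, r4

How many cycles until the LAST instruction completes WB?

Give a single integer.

I0 ld r3 <- r3: IF@1 ID@2 stall=0 (-) EX@3 MEM@4 WB@5
I1 sub r5 <- r3,r2: IF@2 ID@3 stall=2 (RAW on I0.r3 (WB@5)) EX@6 MEM@7 WB@8
I2 sub r3 <- r4,r5: IF@3 ID@6 stall=2 (RAW on I1.r5 (WB@8)) EX@9 MEM@10 WB@11
I3 ld r4 <- r3: IF@6 ID@9 stall=2 (RAW on I2.r3 (WB@11)) EX@12 MEM@13 WB@14
I4 sub r2 <- r3,r4: IF@9 ID@12 stall=2 (RAW on I3.r4 (WB@14)) EX@15 MEM@16 WB@17

Answer: 17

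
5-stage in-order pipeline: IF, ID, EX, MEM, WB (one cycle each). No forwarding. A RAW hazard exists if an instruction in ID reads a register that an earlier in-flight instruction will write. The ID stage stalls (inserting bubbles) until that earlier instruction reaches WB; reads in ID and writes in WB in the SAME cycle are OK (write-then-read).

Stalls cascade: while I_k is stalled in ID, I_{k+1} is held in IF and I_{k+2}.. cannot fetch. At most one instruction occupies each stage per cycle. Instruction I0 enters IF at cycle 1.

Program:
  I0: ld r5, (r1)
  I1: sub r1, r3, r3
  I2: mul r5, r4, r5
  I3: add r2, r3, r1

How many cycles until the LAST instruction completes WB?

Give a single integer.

Answer: 9

Derivation:
I0 ld r5 <- r1: IF@1 ID@2 stall=0 (-) EX@3 MEM@4 WB@5
I1 sub r1 <- r3,r3: IF@2 ID@3 stall=0 (-) EX@4 MEM@5 WB@6
I2 mul r5 <- r4,r5: IF@3 ID@4 stall=1 (RAW on I0.r5 (WB@5)) EX@6 MEM@7 WB@8
I3 add r2 <- r3,r1: IF@4 ID@6 stall=0 (-) EX@7 MEM@8 WB@9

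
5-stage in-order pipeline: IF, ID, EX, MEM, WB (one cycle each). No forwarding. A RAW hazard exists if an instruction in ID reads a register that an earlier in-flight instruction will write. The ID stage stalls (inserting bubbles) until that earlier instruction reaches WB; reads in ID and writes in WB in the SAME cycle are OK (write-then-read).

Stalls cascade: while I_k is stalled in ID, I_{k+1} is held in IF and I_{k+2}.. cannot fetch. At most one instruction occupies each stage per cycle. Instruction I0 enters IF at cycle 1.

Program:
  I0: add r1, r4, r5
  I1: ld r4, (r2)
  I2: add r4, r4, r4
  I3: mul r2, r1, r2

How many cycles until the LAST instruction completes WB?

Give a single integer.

Answer: 10

Derivation:
I0 add r1 <- r4,r5: IF@1 ID@2 stall=0 (-) EX@3 MEM@4 WB@5
I1 ld r4 <- r2: IF@2 ID@3 stall=0 (-) EX@4 MEM@5 WB@6
I2 add r4 <- r4,r4: IF@3 ID@4 stall=2 (RAW on I1.r4 (WB@6)) EX@7 MEM@8 WB@9
I3 mul r2 <- r1,r2: IF@4 ID@7 stall=0 (-) EX@8 MEM@9 WB@10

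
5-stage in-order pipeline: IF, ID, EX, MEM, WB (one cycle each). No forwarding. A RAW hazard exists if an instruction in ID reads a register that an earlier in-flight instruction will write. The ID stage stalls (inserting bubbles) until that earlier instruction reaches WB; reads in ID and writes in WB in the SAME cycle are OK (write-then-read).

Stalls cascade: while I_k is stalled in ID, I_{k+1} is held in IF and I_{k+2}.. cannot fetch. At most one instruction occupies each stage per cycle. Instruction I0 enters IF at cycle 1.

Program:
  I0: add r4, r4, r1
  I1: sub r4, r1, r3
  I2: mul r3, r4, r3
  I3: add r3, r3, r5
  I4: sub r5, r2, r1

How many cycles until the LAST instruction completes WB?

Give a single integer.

I0 add r4 <- r4,r1: IF@1 ID@2 stall=0 (-) EX@3 MEM@4 WB@5
I1 sub r4 <- r1,r3: IF@2 ID@3 stall=0 (-) EX@4 MEM@5 WB@6
I2 mul r3 <- r4,r3: IF@3 ID@4 stall=2 (RAW on I1.r4 (WB@6)) EX@7 MEM@8 WB@9
I3 add r3 <- r3,r5: IF@4 ID@7 stall=2 (RAW on I2.r3 (WB@9)) EX@10 MEM@11 WB@12
I4 sub r5 <- r2,r1: IF@7 ID@10 stall=0 (-) EX@11 MEM@12 WB@13

Answer: 13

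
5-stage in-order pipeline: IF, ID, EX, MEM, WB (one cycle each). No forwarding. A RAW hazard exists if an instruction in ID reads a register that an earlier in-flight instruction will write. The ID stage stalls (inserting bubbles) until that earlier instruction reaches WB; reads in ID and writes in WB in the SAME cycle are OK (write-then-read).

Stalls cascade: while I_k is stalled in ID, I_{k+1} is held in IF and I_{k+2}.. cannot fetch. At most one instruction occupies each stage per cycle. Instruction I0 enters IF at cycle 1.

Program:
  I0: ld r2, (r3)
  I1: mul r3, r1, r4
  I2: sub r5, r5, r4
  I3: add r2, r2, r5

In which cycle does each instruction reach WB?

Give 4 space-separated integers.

Answer: 5 6 7 10

Derivation:
I0 ld r2 <- r3: IF@1 ID@2 stall=0 (-) EX@3 MEM@4 WB@5
I1 mul r3 <- r1,r4: IF@2 ID@3 stall=0 (-) EX@4 MEM@5 WB@6
I2 sub r5 <- r5,r4: IF@3 ID@4 stall=0 (-) EX@5 MEM@6 WB@7
I3 add r2 <- r2,r5: IF@4 ID@5 stall=2 (RAW on I2.r5 (WB@7)) EX@8 MEM@9 WB@10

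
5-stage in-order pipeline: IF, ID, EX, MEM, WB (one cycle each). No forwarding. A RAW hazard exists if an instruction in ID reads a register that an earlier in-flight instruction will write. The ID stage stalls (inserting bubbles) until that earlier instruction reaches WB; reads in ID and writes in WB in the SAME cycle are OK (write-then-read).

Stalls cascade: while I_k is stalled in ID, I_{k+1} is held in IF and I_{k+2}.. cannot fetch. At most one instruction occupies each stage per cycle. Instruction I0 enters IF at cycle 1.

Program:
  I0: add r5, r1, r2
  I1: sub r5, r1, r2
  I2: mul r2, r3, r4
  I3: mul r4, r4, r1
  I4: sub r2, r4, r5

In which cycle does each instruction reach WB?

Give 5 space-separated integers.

Answer: 5 6 7 8 11

Derivation:
I0 add r5 <- r1,r2: IF@1 ID@2 stall=0 (-) EX@3 MEM@4 WB@5
I1 sub r5 <- r1,r2: IF@2 ID@3 stall=0 (-) EX@4 MEM@5 WB@6
I2 mul r2 <- r3,r4: IF@3 ID@4 stall=0 (-) EX@5 MEM@6 WB@7
I3 mul r4 <- r4,r1: IF@4 ID@5 stall=0 (-) EX@6 MEM@7 WB@8
I4 sub r2 <- r4,r5: IF@5 ID@6 stall=2 (RAW on I3.r4 (WB@8)) EX@9 MEM@10 WB@11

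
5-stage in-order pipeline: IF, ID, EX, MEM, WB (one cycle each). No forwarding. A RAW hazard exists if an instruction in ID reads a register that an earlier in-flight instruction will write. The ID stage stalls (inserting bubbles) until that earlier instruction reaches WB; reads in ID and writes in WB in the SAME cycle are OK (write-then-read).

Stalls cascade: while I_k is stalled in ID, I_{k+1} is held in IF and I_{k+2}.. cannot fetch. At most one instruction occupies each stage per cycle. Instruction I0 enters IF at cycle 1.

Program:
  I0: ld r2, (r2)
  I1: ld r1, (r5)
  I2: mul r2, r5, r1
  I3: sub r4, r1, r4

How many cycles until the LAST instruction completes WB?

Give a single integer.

Answer: 10

Derivation:
I0 ld r2 <- r2: IF@1 ID@2 stall=0 (-) EX@3 MEM@4 WB@5
I1 ld r1 <- r5: IF@2 ID@3 stall=0 (-) EX@4 MEM@5 WB@6
I2 mul r2 <- r5,r1: IF@3 ID@4 stall=2 (RAW on I1.r1 (WB@6)) EX@7 MEM@8 WB@9
I3 sub r4 <- r1,r4: IF@4 ID@7 stall=0 (-) EX@8 MEM@9 WB@10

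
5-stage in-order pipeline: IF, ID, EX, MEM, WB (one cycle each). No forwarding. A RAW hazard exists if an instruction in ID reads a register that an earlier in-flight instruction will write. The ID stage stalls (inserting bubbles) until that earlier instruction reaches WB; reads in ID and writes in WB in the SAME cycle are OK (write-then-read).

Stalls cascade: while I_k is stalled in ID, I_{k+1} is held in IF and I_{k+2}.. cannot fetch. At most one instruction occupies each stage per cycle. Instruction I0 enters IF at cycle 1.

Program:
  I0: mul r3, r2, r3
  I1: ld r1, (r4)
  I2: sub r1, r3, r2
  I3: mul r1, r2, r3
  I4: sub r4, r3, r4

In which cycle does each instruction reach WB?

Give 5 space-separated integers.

I0 mul r3 <- r2,r3: IF@1 ID@2 stall=0 (-) EX@3 MEM@4 WB@5
I1 ld r1 <- r4: IF@2 ID@3 stall=0 (-) EX@4 MEM@5 WB@6
I2 sub r1 <- r3,r2: IF@3 ID@4 stall=1 (RAW on I0.r3 (WB@5)) EX@6 MEM@7 WB@8
I3 mul r1 <- r2,r3: IF@4 ID@6 stall=0 (-) EX@7 MEM@8 WB@9
I4 sub r4 <- r3,r4: IF@6 ID@7 stall=0 (-) EX@8 MEM@9 WB@10

Answer: 5 6 8 9 10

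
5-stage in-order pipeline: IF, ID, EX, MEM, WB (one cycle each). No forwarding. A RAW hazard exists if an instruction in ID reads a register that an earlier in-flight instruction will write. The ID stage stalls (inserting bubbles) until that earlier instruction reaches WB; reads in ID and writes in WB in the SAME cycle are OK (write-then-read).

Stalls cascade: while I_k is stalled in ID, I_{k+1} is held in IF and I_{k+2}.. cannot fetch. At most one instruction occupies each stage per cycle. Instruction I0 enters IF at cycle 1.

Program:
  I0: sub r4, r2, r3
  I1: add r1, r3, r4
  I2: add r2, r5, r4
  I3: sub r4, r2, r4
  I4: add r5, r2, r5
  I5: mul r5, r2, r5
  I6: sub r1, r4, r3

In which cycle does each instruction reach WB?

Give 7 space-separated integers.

Answer: 5 8 9 12 13 16 17

Derivation:
I0 sub r4 <- r2,r3: IF@1 ID@2 stall=0 (-) EX@3 MEM@4 WB@5
I1 add r1 <- r3,r4: IF@2 ID@3 stall=2 (RAW on I0.r4 (WB@5)) EX@6 MEM@7 WB@8
I2 add r2 <- r5,r4: IF@3 ID@6 stall=0 (-) EX@7 MEM@8 WB@9
I3 sub r4 <- r2,r4: IF@6 ID@7 stall=2 (RAW on I2.r2 (WB@9)) EX@10 MEM@11 WB@12
I4 add r5 <- r2,r5: IF@7 ID@10 stall=0 (-) EX@11 MEM@12 WB@13
I5 mul r5 <- r2,r5: IF@10 ID@11 stall=2 (RAW on I4.r5 (WB@13)) EX@14 MEM@15 WB@16
I6 sub r1 <- r4,r3: IF@11 ID@14 stall=0 (-) EX@15 MEM@16 WB@17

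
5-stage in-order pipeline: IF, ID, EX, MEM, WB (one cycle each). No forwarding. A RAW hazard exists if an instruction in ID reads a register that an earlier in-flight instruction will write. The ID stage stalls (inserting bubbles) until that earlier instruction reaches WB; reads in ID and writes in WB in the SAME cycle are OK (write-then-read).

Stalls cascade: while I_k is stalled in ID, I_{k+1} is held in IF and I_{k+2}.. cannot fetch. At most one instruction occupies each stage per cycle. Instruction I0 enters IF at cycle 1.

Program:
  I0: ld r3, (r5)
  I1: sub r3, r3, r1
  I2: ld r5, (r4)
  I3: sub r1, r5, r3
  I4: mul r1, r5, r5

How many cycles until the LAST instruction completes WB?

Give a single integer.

I0 ld r3 <- r5: IF@1 ID@2 stall=0 (-) EX@3 MEM@4 WB@5
I1 sub r3 <- r3,r1: IF@2 ID@3 stall=2 (RAW on I0.r3 (WB@5)) EX@6 MEM@7 WB@8
I2 ld r5 <- r4: IF@3 ID@6 stall=0 (-) EX@7 MEM@8 WB@9
I3 sub r1 <- r5,r3: IF@6 ID@7 stall=2 (RAW on I2.r5 (WB@9)) EX@10 MEM@11 WB@12
I4 mul r1 <- r5,r5: IF@7 ID@10 stall=0 (-) EX@11 MEM@12 WB@13

Answer: 13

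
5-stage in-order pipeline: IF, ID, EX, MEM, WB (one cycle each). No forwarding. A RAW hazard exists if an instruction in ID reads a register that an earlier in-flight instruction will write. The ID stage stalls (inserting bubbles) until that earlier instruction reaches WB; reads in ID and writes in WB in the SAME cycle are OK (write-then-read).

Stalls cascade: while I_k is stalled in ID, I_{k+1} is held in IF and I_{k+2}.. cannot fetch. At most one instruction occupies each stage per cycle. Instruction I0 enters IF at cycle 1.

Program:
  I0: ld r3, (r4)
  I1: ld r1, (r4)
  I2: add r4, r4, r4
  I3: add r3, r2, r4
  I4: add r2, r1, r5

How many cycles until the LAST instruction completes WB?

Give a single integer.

Answer: 11

Derivation:
I0 ld r3 <- r4: IF@1 ID@2 stall=0 (-) EX@3 MEM@4 WB@5
I1 ld r1 <- r4: IF@2 ID@3 stall=0 (-) EX@4 MEM@5 WB@6
I2 add r4 <- r4,r4: IF@3 ID@4 stall=0 (-) EX@5 MEM@6 WB@7
I3 add r3 <- r2,r4: IF@4 ID@5 stall=2 (RAW on I2.r4 (WB@7)) EX@8 MEM@9 WB@10
I4 add r2 <- r1,r5: IF@5 ID@8 stall=0 (-) EX@9 MEM@10 WB@11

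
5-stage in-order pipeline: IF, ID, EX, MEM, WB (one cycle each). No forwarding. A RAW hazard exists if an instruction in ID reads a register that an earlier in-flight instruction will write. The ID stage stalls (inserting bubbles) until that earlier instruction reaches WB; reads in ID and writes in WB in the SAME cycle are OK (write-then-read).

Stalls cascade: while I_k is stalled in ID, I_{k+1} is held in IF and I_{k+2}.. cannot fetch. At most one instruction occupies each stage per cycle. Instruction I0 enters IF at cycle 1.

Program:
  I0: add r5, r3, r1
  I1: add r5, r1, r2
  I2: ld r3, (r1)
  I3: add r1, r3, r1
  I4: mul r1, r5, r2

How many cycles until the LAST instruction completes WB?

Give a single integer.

Answer: 11

Derivation:
I0 add r5 <- r3,r1: IF@1 ID@2 stall=0 (-) EX@3 MEM@4 WB@5
I1 add r5 <- r1,r2: IF@2 ID@3 stall=0 (-) EX@4 MEM@5 WB@6
I2 ld r3 <- r1: IF@3 ID@4 stall=0 (-) EX@5 MEM@6 WB@7
I3 add r1 <- r3,r1: IF@4 ID@5 stall=2 (RAW on I2.r3 (WB@7)) EX@8 MEM@9 WB@10
I4 mul r1 <- r5,r2: IF@5 ID@8 stall=0 (-) EX@9 MEM@10 WB@11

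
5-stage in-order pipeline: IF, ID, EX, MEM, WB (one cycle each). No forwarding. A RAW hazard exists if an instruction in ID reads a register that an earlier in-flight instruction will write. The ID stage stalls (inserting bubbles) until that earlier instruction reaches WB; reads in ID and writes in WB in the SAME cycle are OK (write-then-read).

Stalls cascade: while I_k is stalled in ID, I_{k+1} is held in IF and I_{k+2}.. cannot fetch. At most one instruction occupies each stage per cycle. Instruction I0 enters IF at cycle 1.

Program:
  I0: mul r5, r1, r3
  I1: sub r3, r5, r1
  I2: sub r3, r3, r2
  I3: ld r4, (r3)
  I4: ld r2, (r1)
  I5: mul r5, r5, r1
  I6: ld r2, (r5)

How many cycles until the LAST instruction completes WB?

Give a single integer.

Answer: 19

Derivation:
I0 mul r5 <- r1,r3: IF@1 ID@2 stall=0 (-) EX@3 MEM@4 WB@5
I1 sub r3 <- r5,r1: IF@2 ID@3 stall=2 (RAW on I0.r5 (WB@5)) EX@6 MEM@7 WB@8
I2 sub r3 <- r3,r2: IF@3 ID@6 stall=2 (RAW on I1.r3 (WB@8)) EX@9 MEM@10 WB@11
I3 ld r4 <- r3: IF@6 ID@9 stall=2 (RAW on I2.r3 (WB@11)) EX@12 MEM@13 WB@14
I4 ld r2 <- r1: IF@9 ID@12 stall=0 (-) EX@13 MEM@14 WB@15
I5 mul r5 <- r5,r1: IF@12 ID@13 stall=0 (-) EX@14 MEM@15 WB@16
I6 ld r2 <- r5: IF@13 ID@14 stall=2 (RAW on I5.r5 (WB@16)) EX@17 MEM@18 WB@19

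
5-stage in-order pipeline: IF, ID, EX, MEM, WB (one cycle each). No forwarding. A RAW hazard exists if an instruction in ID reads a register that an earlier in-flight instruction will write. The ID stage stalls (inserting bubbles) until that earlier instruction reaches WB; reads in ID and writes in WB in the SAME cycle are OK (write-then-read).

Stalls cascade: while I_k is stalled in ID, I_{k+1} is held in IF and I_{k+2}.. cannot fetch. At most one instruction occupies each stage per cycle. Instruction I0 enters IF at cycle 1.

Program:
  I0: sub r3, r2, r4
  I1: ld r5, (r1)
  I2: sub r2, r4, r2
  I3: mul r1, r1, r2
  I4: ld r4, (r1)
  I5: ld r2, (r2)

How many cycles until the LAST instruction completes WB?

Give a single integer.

I0 sub r3 <- r2,r4: IF@1 ID@2 stall=0 (-) EX@3 MEM@4 WB@5
I1 ld r5 <- r1: IF@2 ID@3 stall=0 (-) EX@4 MEM@5 WB@6
I2 sub r2 <- r4,r2: IF@3 ID@4 stall=0 (-) EX@5 MEM@6 WB@7
I3 mul r1 <- r1,r2: IF@4 ID@5 stall=2 (RAW on I2.r2 (WB@7)) EX@8 MEM@9 WB@10
I4 ld r4 <- r1: IF@5 ID@8 stall=2 (RAW on I3.r1 (WB@10)) EX@11 MEM@12 WB@13
I5 ld r2 <- r2: IF@8 ID@11 stall=0 (-) EX@12 MEM@13 WB@14

Answer: 14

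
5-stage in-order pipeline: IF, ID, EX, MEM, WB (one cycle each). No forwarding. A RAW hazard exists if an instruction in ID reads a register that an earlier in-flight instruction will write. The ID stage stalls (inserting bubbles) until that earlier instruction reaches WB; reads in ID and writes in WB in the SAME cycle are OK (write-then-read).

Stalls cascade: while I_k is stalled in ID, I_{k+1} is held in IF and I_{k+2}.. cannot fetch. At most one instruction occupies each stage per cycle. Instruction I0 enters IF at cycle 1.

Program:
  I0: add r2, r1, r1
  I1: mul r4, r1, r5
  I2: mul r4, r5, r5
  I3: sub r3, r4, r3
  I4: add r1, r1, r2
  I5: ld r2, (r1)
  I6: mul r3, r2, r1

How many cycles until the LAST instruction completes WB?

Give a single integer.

Answer: 17

Derivation:
I0 add r2 <- r1,r1: IF@1 ID@2 stall=0 (-) EX@3 MEM@4 WB@5
I1 mul r4 <- r1,r5: IF@2 ID@3 stall=0 (-) EX@4 MEM@5 WB@6
I2 mul r4 <- r5,r5: IF@3 ID@4 stall=0 (-) EX@5 MEM@6 WB@7
I3 sub r3 <- r4,r3: IF@4 ID@5 stall=2 (RAW on I2.r4 (WB@7)) EX@8 MEM@9 WB@10
I4 add r1 <- r1,r2: IF@5 ID@8 stall=0 (-) EX@9 MEM@10 WB@11
I5 ld r2 <- r1: IF@8 ID@9 stall=2 (RAW on I4.r1 (WB@11)) EX@12 MEM@13 WB@14
I6 mul r3 <- r2,r1: IF@9 ID@12 stall=2 (RAW on I5.r2 (WB@14)) EX@15 MEM@16 WB@17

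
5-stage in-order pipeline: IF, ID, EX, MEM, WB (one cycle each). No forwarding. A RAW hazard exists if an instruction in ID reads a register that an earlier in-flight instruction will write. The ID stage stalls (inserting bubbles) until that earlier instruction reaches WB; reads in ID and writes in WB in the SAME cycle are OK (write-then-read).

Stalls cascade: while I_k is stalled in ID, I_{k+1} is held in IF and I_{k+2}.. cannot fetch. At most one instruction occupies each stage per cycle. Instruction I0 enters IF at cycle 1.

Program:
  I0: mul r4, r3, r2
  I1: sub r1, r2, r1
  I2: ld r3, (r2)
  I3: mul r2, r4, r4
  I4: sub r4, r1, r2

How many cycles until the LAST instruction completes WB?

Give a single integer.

I0 mul r4 <- r3,r2: IF@1 ID@2 stall=0 (-) EX@3 MEM@4 WB@5
I1 sub r1 <- r2,r1: IF@2 ID@3 stall=0 (-) EX@4 MEM@5 WB@6
I2 ld r3 <- r2: IF@3 ID@4 stall=0 (-) EX@5 MEM@6 WB@7
I3 mul r2 <- r4,r4: IF@4 ID@5 stall=0 (-) EX@6 MEM@7 WB@8
I4 sub r4 <- r1,r2: IF@5 ID@6 stall=2 (RAW on I3.r2 (WB@8)) EX@9 MEM@10 WB@11

Answer: 11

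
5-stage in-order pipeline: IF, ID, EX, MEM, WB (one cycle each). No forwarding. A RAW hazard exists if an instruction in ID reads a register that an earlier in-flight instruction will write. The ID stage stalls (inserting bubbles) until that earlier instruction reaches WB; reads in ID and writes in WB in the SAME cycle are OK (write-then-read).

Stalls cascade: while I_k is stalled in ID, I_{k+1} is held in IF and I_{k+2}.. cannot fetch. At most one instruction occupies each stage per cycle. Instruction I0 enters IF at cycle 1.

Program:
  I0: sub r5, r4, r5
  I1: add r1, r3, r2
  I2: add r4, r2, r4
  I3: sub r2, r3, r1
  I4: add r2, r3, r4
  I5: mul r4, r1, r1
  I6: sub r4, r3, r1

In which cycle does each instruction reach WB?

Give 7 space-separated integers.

Answer: 5 6 7 9 10 11 12

Derivation:
I0 sub r5 <- r4,r5: IF@1 ID@2 stall=0 (-) EX@3 MEM@4 WB@5
I1 add r1 <- r3,r2: IF@2 ID@3 stall=0 (-) EX@4 MEM@5 WB@6
I2 add r4 <- r2,r4: IF@3 ID@4 stall=0 (-) EX@5 MEM@6 WB@7
I3 sub r2 <- r3,r1: IF@4 ID@5 stall=1 (RAW on I1.r1 (WB@6)) EX@7 MEM@8 WB@9
I4 add r2 <- r3,r4: IF@5 ID@7 stall=0 (-) EX@8 MEM@9 WB@10
I5 mul r4 <- r1,r1: IF@7 ID@8 stall=0 (-) EX@9 MEM@10 WB@11
I6 sub r4 <- r3,r1: IF@8 ID@9 stall=0 (-) EX@10 MEM@11 WB@12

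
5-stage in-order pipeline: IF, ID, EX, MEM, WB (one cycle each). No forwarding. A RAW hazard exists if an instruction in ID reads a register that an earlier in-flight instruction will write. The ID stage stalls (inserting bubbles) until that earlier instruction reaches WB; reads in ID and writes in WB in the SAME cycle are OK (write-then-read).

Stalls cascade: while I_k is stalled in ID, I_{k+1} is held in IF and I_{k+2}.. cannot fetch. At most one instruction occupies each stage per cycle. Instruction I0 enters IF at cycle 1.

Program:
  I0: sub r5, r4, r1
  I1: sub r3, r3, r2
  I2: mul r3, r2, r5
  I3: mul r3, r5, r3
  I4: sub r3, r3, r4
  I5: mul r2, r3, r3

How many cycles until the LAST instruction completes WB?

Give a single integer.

I0 sub r5 <- r4,r1: IF@1 ID@2 stall=0 (-) EX@3 MEM@4 WB@5
I1 sub r3 <- r3,r2: IF@2 ID@3 stall=0 (-) EX@4 MEM@5 WB@6
I2 mul r3 <- r2,r5: IF@3 ID@4 stall=1 (RAW on I0.r5 (WB@5)) EX@6 MEM@7 WB@8
I3 mul r3 <- r5,r3: IF@4 ID@6 stall=2 (RAW on I2.r3 (WB@8)) EX@9 MEM@10 WB@11
I4 sub r3 <- r3,r4: IF@6 ID@9 stall=2 (RAW on I3.r3 (WB@11)) EX@12 MEM@13 WB@14
I5 mul r2 <- r3,r3: IF@9 ID@12 stall=2 (RAW on I4.r3 (WB@14)) EX@15 MEM@16 WB@17

Answer: 17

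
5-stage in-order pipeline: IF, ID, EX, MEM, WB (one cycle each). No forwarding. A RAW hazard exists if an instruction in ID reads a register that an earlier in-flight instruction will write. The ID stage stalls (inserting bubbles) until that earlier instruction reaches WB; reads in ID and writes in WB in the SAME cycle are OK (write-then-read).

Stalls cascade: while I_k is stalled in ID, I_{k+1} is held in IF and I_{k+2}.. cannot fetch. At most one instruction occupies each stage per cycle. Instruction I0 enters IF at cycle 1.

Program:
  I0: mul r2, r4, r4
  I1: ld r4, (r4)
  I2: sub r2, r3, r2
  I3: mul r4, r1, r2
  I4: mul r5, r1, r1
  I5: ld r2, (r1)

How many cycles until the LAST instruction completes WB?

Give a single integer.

Answer: 13

Derivation:
I0 mul r2 <- r4,r4: IF@1 ID@2 stall=0 (-) EX@3 MEM@4 WB@5
I1 ld r4 <- r4: IF@2 ID@3 stall=0 (-) EX@4 MEM@5 WB@6
I2 sub r2 <- r3,r2: IF@3 ID@4 stall=1 (RAW on I0.r2 (WB@5)) EX@6 MEM@7 WB@8
I3 mul r4 <- r1,r2: IF@4 ID@6 stall=2 (RAW on I2.r2 (WB@8)) EX@9 MEM@10 WB@11
I4 mul r5 <- r1,r1: IF@6 ID@9 stall=0 (-) EX@10 MEM@11 WB@12
I5 ld r2 <- r1: IF@9 ID@10 stall=0 (-) EX@11 MEM@12 WB@13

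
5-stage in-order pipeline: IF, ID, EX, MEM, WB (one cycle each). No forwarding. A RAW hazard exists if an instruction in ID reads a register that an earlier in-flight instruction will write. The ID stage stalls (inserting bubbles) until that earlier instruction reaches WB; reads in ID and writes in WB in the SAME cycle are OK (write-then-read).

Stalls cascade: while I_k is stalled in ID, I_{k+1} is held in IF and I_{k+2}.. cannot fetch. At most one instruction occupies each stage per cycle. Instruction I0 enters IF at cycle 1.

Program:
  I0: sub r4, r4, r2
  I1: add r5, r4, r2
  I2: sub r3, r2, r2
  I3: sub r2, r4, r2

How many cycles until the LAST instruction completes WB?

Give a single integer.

I0 sub r4 <- r4,r2: IF@1 ID@2 stall=0 (-) EX@3 MEM@4 WB@5
I1 add r5 <- r4,r2: IF@2 ID@3 stall=2 (RAW on I0.r4 (WB@5)) EX@6 MEM@7 WB@8
I2 sub r3 <- r2,r2: IF@3 ID@6 stall=0 (-) EX@7 MEM@8 WB@9
I3 sub r2 <- r4,r2: IF@6 ID@7 stall=0 (-) EX@8 MEM@9 WB@10

Answer: 10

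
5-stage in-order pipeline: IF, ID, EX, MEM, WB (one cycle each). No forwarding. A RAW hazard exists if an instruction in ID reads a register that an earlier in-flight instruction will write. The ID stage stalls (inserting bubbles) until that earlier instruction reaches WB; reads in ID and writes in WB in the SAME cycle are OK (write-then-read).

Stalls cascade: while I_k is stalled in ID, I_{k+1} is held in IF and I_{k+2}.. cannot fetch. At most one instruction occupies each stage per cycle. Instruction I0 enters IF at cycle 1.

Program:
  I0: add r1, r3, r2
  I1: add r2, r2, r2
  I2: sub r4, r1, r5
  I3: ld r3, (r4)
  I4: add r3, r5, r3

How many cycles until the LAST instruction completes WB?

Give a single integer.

Answer: 14

Derivation:
I0 add r1 <- r3,r2: IF@1 ID@2 stall=0 (-) EX@3 MEM@4 WB@5
I1 add r2 <- r2,r2: IF@2 ID@3 stall=0 (-) EX@4 MEM@5 WB@6
I2 sub r4 <- r1,r5: IF@3 ID@4 stall=1 (RAW on I0.r1 (WB@5)) EX@6 MEM@7 WB@8
I3 ld r3 <- r4: IF@4 ID@6 stall=2 (RAW on I2.r4 (WB@8)) EX@9 MEM@10 WB@11
I4 add r3 <- r5,r3: IF@6 ID@9 stall=2 (RAW on I3.r3 (WB@11)) EX@12 MEM@13 WB@14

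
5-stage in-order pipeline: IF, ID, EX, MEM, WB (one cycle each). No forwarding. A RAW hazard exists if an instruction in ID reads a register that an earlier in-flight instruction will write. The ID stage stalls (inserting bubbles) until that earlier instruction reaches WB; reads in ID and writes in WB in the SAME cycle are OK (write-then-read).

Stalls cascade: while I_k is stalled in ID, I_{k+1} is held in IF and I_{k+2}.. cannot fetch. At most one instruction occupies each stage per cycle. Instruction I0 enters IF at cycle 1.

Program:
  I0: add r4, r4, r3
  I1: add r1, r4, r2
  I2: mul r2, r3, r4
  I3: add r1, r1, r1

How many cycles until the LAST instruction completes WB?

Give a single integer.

Answer: 11

Derivation:
I0 add r4 <- r4,r3: IF@1 ID@2 stall=0 (-) EX@3 MEM@4 WB@5
I1 add r1 <- r4,r2: IF@2 ID@3 stall=2 (RAW on I0.r4 (WB@5)) EX@6 MEM@7 WB@8
I2 mul r2 <- r3,r4: IF@3 ID@6 stall=0 (-) EX@7 MEM@8 WB@9
I3 add r1 <- r1,r1: IF@6 ID@7 stall=1 (RAW on I1.r1 (WB@8)) EX@9 MEM@10 WB@11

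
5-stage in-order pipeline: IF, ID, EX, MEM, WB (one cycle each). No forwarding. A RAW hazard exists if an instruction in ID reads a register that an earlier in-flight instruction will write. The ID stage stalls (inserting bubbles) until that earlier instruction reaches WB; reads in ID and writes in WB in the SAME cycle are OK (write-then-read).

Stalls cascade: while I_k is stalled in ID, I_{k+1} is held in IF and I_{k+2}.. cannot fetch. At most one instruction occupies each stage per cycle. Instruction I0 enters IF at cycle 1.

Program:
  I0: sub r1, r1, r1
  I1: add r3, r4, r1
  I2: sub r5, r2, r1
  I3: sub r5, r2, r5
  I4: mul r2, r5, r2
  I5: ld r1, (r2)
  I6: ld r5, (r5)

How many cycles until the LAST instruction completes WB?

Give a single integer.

I0 sub r1 <- r1,r1: IF@1 ID@2 stall=0 (-) EX@3 MEM@4 WB@5
I1 add r3 <- r4,r1: IF@2 ID@3 stall=2 (RAW on I0.r1 (WB@5)) EX@6 MEM@7 WB@8
I2 sub r5 <- r2,r1: IF@3 ID@6 stall=0 (-) EX@7 MEM@8 WB@9
I3 sub r5 <- r2,r5: IF@6 ID@7 stall=2 (RAW on I2.r5 (WB@9)) EX@10 MEM@11 WB@12
I4 mul r2 <- r5,r2: IF@7 ID@10 stall=2 (RAW on I3.r5 (WB@12)) EX@13 MEM@14 WB@15
I5 ld r1 <- r2: IF@10 ID@13 stall=2 (RAW on I4.r2 (WB@15)) EX@16 MEM@17 WB@18
I6 ld r5 <- r5: IF@13 ID@16 stall=0 (-) EX@17 MEM@18 WB@19

Answer: 19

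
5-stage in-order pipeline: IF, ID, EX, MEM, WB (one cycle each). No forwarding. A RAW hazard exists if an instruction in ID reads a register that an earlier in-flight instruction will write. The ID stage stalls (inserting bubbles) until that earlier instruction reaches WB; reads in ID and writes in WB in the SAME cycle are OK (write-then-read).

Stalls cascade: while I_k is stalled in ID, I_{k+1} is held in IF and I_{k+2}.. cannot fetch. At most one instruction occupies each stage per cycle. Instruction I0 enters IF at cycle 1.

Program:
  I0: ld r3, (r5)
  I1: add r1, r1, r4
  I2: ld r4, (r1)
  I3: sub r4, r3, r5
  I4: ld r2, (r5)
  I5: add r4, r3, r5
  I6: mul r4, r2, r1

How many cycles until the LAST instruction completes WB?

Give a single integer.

Answer: 14

Derivation:
I0 ld r3 <- r5: IF@1 ID@2 stall=0 (-) EX@3 MEM@4 WB@5
I1 add r1 <- r1,r4: IF@2 ID@3 stall=0 (-) EX@4 MEM@5 WB@6
I2 ld r4 <- r1: IF@3 ID@4 stall=2 (RAW on I1.r1 (WB@6)) EX@7 MEM@8 WB@9
I3 sub r4 <- r3,r5: IF@4 ID@7 stall=0 (-) EX@8 MEM@9 WB@10
I4 ld r2 <- r5: IF@7 ID@8 stall=0 (-) EX@9 MEM@10 WB@11
I5 add r4 <- r3,r5: IF@8 ID@9 stall=0 (-) EX@10 MEM@11 WB@12
I6 mul r4 <- r2,r1: IF@9 ID@10 stall=1 (RAW on I4.r2 (WB@11)) EX@12 MEM@13 WB@14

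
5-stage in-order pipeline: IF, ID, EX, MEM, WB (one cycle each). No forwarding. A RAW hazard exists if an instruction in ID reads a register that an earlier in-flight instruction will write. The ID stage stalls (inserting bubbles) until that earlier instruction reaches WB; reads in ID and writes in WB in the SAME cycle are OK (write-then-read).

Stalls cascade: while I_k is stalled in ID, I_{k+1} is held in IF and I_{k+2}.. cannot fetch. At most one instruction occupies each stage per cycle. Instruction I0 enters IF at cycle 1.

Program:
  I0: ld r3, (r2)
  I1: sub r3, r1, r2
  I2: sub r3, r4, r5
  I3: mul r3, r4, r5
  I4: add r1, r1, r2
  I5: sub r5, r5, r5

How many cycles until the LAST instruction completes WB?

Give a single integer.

Answer: 10

Derivation:
I0 ld r3 <- r2: IF@1 ID@2 stall=0 (-) EX@3 MEM@4 WB@5
I1 sub r3 <- r1,r2: IF@2 ID@3 stall=0 (-) EX@4 MEM@5 WB@6
I2 sub r3 <- r4,r5: IF@3 ID@4 stall=0 (-) EX@5 MEM@6 WB@7
I3 mul r3 <- r4,r5: IF@4 ID@5 stall=0 (-) EX@6 MEM@7 WB@8
I4 add r1 <- r1,r2: IF@5 ID@6 stall=0 (-) EX@7 MEM@8 WB@9
I5 sub r5 <- r5,r5: IF@6 ID@7 stall=0 (-) EX@8 MEM@9 WB@10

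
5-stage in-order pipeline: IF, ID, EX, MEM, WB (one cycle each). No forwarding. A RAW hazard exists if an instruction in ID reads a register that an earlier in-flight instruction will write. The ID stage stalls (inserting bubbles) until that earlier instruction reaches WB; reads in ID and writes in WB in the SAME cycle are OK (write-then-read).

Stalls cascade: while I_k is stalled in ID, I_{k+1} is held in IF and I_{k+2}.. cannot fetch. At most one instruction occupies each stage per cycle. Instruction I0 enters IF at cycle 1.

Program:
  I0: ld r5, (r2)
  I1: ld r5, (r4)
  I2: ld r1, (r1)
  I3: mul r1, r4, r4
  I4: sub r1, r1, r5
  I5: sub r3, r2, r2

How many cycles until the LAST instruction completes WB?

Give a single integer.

Answer: 12

Derivation:
I0 ld r5 <- r2: IF@1 ID@2 stall=0 (-) EX@3 MEM@4 WB@5
I1 ld r5 <- r4: IF@2 ID@3 stall=0 (-) EX@4 MEM@5 WB@6
I2 ld r1 <- r1: IF@3 ID@4 stall=0 (-) EX@5 MEM@6 WB@7
I3 mul r1 <- r4,r4: IF@4 ID@5 stall=0 (-) EX@6 MEM@7 WB@8
I4 sub r1 <- r1,r5: IF@5 ID@6 stall=2 (RAW on I3.r1 (WB@8)) EX@9 MEM@10 WB@11
I5 sub r3 <- r2,r2: IF@6 ID@9 stall=0 (-) EX@10 MEM@11 WB@12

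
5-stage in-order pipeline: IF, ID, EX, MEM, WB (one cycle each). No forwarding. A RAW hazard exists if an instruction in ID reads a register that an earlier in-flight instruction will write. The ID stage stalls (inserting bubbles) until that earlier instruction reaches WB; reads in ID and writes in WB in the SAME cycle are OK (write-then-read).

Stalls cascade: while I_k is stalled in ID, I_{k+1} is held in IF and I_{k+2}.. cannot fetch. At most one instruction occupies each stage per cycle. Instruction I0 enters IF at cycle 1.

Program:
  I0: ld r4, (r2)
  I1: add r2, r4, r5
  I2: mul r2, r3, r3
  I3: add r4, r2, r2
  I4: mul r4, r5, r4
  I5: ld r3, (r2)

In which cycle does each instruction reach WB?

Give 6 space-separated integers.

I0 ld r4 <- r2: IF@1 ID@2 stall=0 (-) EX@3 MEM@4 WB@5
I1 add r2 <- r4,r5: IF@2 ID@3 stall=2 (RAW on I0.r4 (WB@5)) EX@6 MEM@7 WB@8
I2 mul r2 <- r3,r3: IF@3 ID@6 stall=0 (-) EX@7 MEM@8 WB@9
I3 add r4 <- r2,r2: IF@6 ID@7 stall=2 (RAW on I2.r2 (WB@9)) EX@10 MEM@11 WB@12
I4 mul r4 <- r5,r4: IF@7 ID@10 stall=2 (RAW on I3.r4 (WB@12)) EX@13 MEM@14 WB@15
I5 ld r3 <- r2: IF@10 ID@13 stall=0 (-) EX@14 MEM@15 WB@16

Answer: 5 8 9 12 15 16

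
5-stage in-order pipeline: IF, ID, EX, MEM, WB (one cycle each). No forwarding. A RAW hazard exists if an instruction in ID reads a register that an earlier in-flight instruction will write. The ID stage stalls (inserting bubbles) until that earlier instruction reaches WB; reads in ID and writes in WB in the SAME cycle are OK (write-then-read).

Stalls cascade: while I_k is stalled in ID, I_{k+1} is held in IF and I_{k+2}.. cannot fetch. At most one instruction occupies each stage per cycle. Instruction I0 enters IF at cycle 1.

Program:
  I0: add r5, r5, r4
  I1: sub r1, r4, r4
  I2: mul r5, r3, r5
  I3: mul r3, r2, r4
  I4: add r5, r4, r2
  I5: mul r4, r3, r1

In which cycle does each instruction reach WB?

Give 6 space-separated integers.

I0 add r5 <- r5,r4: IF@1 ID@2 stall=0 (-) EX@3 MEM@4 WB@5
I1 sub r1 <- r4,r4: IF@2 ID@3 stall=0 (-) EX@4 MEM@5 WB@6
I2 mul r5 <- r3,r5: IF@3 ID@4 stall=1 (RAW on I0.r5 (WB@5)) EX@6 MEM@7 WB@8
I3 mul r3 <- r2,r4: IF@4 ID@6 stall=0 (-) EX@7 MEM@8 WB@9
I4 add r5 <- r4,r2: IF@6 ID@7 stall=0 (-) EX@8 MEM@9 WB@10
I5 mul r4 <- r3,r1: IF@7 ID@8 stall=1 (RAW on I3.r3 (WB@9)) EX@10 MEM@11 WB@12

Answer: 5 6 8 9 10 12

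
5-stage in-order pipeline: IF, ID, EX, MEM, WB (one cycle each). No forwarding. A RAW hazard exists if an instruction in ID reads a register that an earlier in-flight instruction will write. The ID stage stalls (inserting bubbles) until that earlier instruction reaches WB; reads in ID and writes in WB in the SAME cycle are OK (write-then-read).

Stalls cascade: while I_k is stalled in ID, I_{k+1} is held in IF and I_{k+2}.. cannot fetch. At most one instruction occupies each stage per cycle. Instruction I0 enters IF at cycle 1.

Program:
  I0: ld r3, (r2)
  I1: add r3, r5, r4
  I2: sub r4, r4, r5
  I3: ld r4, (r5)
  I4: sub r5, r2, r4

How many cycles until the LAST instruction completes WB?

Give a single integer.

Answer: 11

Derivation:
I0 ld r3 <- r2: IF@1 ID@2 stall=0 (-) EX@3 MEM@4 WB@5
I1 add r3 <- r5,r4: IF@2 ID@3 stall=0 (-) EX@4 MEM@5 WB@6
I2 sub r4 <- r4,r5: IF@3 ID@4 stall=0 (-) EX@5 MEM@6 WB@7
I3 ld r4 <- r5: IF@4 ID@5 stall=0 (-) EX@6 MEM@7 WB@8
I4 sub r5 <- r2,r4: IF@5 ID@6 stall=2 (RAW on I3.r4 (WB@8)) EX@9 MEM@10 WB@11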